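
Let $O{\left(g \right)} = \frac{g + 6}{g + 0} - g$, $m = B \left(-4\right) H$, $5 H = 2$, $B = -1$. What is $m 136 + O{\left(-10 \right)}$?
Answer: $228$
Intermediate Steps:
$H = \frac{2}{5}$ ($H = \frac{1}{5} \cdot 2 = \frac{2}{5} \approx 0.4$)
$m = \frac{8}{5}$ ($m = \left(-1\right) \left(-4\right) \frac{2}{5} = 4 \cdot \frac{2}{5} = \frac{8}{5} \approx 1.6$)
$O{\left(g \right)} = - g + \frac{6 + g}{g}$ ($O{\left(g \right)} = \frac{6 + g}{g} - g = - g + \frac{6 + g}{g}$)
$m 136 + O{\left(-10 \right)} = \frac{8}{5} \cdot 136 + \left(1 - -10 + \frac{6}{-10}\right) = \frac{1088}{5} + \left(1 + 10 + 6 \left(- \frac{1}{10}\right)\right) = \frac{1088}{5} + \left(1 + 10 - \frac{3}{5}\right) = \frac{1088}{5} + \frac{52}{5} = 228$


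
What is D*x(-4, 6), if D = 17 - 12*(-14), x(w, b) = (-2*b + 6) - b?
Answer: -2220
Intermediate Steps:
x(w, b) = 6 - 3*b (x(w, b) = (6 - 2*b) - b = 6 - 3*b)
D = 185 (D = 17 + 168 = 185)
D*x(-4, 6) = 185*(6 - 3*6) = 185*(6 - 18) = 185*(-12) = -2220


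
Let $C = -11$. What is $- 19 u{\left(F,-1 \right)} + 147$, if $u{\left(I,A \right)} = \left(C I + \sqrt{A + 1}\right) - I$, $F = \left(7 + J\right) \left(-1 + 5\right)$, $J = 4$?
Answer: $10179$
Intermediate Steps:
$F = 44$ ($F = \left(7 + 4\right) \left(-1 + 5\right) = 11 \cdot 4 = 44$)
$u{\left(I,A \right)} = \sqrt{1 + A} - 12 I$ ($u{\left(I,A \right)} = \left(- 11 I + \sqrt{A + 1}\right) - I = \left(- 11 I + \sqrt{1 + A}\right) - I = \left(\sqrt{1 + A} - 11 I\right) - I = \sqrt{1 + A} - 12 I$)
$- 19 u{\left(F,-1 \right)} + 147 = - 19 \left(\sqrt{1 - 1} - 528\right) + 147 = - 19 \left(\sqrt{0} - 528\right) + 147 = - 19 \left(0 - 528\right) + 147 = \left(-19\right) \left(-528\right) + 147 = 10032 + 147 = 10179$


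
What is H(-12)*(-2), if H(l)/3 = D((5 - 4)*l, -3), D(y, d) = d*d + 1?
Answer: -60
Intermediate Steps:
D(y, d) = 1 + d**2 (D(y, d) = d**2 + 1 = 1 + d**2)
H(l) = 30 (H(l) = 3*(1 + (-3)**2) = 3*(1 + 9) = 3*10 = 30)
H(-12)*(-2) = 30*(-2) = -60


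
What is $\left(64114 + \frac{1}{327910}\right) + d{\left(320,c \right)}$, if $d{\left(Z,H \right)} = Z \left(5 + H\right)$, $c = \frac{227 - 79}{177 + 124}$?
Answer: $\frac{6501561417641}{98700910} \approx 65871.0$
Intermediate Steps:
$c = \frac{148}{301} \approx 0.49169$
$\left(64114 + \frac{1}{327910}\right) + d{\left(320,c \right)} = \left(64114 + \frac{1}{327910}\right) + 320 \left(5 + \frac{148}{301}\right) = \left(64114 + \frac{1}{327910}\right) + 320 \cdot \frac{1653}{301} = \frac{21023621741}{327910} + \frac{528960}{301} = \frac{6501561417641}{98700910}$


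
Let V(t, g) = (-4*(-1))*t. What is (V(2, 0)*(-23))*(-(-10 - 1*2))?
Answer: -2208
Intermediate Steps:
V(t, g) = 4*t
(V(2, 0)*(-23))*(-(-10 - 1*2)) = ((4*2)*(-23))*(-(-10 - 1*2)) = (8*(-23))*(-(-10 - 2)) = -(-184)*(-12) = -184*12 = -2208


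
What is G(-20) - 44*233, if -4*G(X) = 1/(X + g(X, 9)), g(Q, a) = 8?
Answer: -492095/48 ≈ -10252.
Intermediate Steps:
G(X) = -1/(4*(8 + X)) (G(X) = -1/(4*(X + 8)) = -1/(4*(8 + X)))
G(-20) - 44*233 = -1/(32 + 4*(-20)) - 44*233 = -1/(32 - 80) - 1*10252 = -1/(-48) - 10252 = -1*(-1/48) - 10252 = 1/48 - 10252 = -492095/48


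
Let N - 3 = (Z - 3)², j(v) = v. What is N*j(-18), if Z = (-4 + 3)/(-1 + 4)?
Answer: -254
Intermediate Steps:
Z = -⅓ (Z = -1/3 = -1*⅓ = -⅓ ≈ -0.33333)
N = 127/9 (N = 3 + (-⅓ - 3)² = 3 + (-10/3)² = 3 + 100/9 = 127/9 ≈ 14.111)
N*j(-18) = (127/9)*(-18) = -254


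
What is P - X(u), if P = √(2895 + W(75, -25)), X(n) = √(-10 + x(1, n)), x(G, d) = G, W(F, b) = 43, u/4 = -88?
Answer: √2938 - 3*I ≈ 54.203 - 3.0*I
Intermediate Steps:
u = -352 (u = 4*(-88) = -352)
X(n) = 3*I (X(n) = √(-10 + 1) = √(-9) = 3*I)
P = √2938 (P = √(2895 + 43) = √2938 ≈ 54.203)
P - X(u) = √2938 - 3*I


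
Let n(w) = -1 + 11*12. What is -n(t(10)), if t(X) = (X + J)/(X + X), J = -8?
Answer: -131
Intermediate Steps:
t(X) = (-8 + X)/(2*X) (t(X) = (X - 8)/(X + X) = (-8 + X)/((2*X)) = (-8 + X)*(1/(2*X)) = (-8 + X)/(2*X))
n(w) = 131 (n(w) = -1 + 132 = 131)
-n(t(10)) = -1*131 = -131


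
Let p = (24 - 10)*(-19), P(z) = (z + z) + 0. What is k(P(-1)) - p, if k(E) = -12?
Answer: 254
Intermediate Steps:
P(z) = 2*z (P(z) = 2*z + 0 = 2*z)
p = -266 (p = 14*(-19) = -266)
k(P(-1)) - p = -12 - 1*(-266) = -12 + 266 = 254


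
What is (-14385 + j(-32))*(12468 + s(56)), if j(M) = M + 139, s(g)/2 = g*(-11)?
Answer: -160427608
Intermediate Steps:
s(g) = -22*g (s(g) = 2*(g*(-11)) = 2*(-11*g) = -22*g)
j(M) = 139 + M
(-14385 + j(-32))*(12468 + s(56)) = (-14385 + (139 - 32))*(12468 - 22*56) = (-14385 + 107)*(12468 - 1232) = -14278*11236 = -160427608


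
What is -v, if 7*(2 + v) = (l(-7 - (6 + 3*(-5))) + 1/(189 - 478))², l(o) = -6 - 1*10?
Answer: -20221331/584647 ≈ -34.587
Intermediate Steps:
l(o) = -16 (l(o) = -6 - 10 = -16)
v = 20221331/584647 (v = -2 + (-16 + 1/(189 - 478))²/7 = -2 + (-16 + 1/(-289))²/7 = -2 + (-16 - 1/289)²/7 = -2 + (-4625/289)²/7 = -2 + (⅐)*(21390625/83521) = -2 + 21390625/584647 = 20221331/584647 ≈ 34.587)
-v = -1*20221331/584647 = -20221331/584647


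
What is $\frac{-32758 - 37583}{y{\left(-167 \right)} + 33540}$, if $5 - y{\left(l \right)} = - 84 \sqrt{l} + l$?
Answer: $- \frac{3024663}{1451119} + \frac{211023 i \sqrt{167}}{40631332} \approx -2.0844 + 0.067116 i$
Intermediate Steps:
$y{\left(l \right)} = 5 - l + 84 \sqrt{l}$ ($y{\left(l \right)} = 5 - \left(- 84 \sqrt{l} + l\right) = 5 - \left(l - 84 \sqrt{l}\right) = 5 + \left(- l + 84 \sqrt{l}\right) = 5 - l + 84 \sqrt{l}$)
$\frac{-32758 - 37583}{y{\left(-167 \right)} + 33540} = \frac{-32758 - 37583}{\left(5 - -167 + 84 \sqrt{-167}\right) + 33540} = - \frac{70341}{\left(5 + 167 + 84 i \sqrt{167}\right) + 33540} = - \frac{70341}{\left(172 + 84 i \sqrt{167}\right) + 33540} = - \frac{70341}{33712 + 84 i \sqrt{167}}$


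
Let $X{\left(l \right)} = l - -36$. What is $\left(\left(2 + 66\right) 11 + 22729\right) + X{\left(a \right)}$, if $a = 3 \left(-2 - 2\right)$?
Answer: $23501$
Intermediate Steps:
$a = -12$ ($a = 3 \left(-4\right) = -12$)
$X{\left(l \right)} = 36 + l$ ($X{\left(l \right)} = l + 36 = 36 + l$)
$\left(\left(2 + 66\right) 11 + 22729\right) + X{\left(a \right)} = \left(\left(2 + 66\right) 11 + 22729\right) + \left(36 - 12\right) = \left(68 \cdot 11 + 22729\right) + 24 = \left(748 + 22729\right) + 24 = 23477 + 24 = 23501$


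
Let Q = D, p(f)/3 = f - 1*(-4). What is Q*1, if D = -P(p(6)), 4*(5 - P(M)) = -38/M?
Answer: -319/60 ≈ -5.3167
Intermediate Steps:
p(f) = 12 + 3*f (p(f) = 3*(f - 1*(-4)) = 3*(f + 4) = 3*(4 + f) = 12 + 3*f)
P(M) = 5 + 19/(2*M) (P(M) = 5 - (-19)/(2*M) = 5 + 19/(2*M))
D = -319/60 (D = -(5 + 19/(2*(12 + 3*6))) = -(5 + 19/(2*(12 + 18))) = -(5 + (19/2)/30) = -(5 + (19/2)*(1/30)) = -(5 + 19/60) = -1*319/60 = -319/60 ≈ -5.3167)
Q = -319/60 ≈ -5.3167
Q*1 = -319/60*1 = -319/60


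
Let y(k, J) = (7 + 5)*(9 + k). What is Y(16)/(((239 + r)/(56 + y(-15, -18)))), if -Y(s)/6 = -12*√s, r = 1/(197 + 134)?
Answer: -84736/4395 ≈ -19.280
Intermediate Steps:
r = 1/331 ≈ 0.0030211
Y(s) = 72*√s (Y(s) = -(-72)*√s = 72*√s)
y(k, J) = 108 + 12*k (y(k, J) = 12*(9 + k) = 108 + 12*k)
Y(16)/(((239 + r)/(56 + y(-15, -18)))) = (72*√16)/(((239 + 1/331)/(56 + (108 + 12*(-15))))) = (72*4)/((79110/(331*(56 + (108 - 180))))) = 288/((79110/(331*(56 - 72)))) = 288/(((79110/331)/(-16))) = 288/(((79110/331)*(-1/16))) = 288/(-39555/2648) = 288*(-2648/39555) = -84736/4395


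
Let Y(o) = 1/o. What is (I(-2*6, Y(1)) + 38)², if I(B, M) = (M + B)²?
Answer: 25281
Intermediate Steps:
I(B, M) = (B + M)²
(I(-2*6, Y(1)) + 38)² = ((-2*6 + 1/1)² + 38)² = ((-12 + 1)² + 38)² = ((-11)² + 38)² = (121 + 38)² = 159² = 25281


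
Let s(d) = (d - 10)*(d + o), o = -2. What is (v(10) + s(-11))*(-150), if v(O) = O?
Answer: -42450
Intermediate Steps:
s(d) = (-10 + d)*(-2 + d) (s(d) = (d - 10)*(d - 2) = (-10 + d)*(-2 + d))
(v(10) + s(-11))*(-150) = (10 + (20 + (-11)**2 - 12*(-11)))*(-150) = (10 + (20 + 121 + 132))*(-150) = (10 + 273)*(-150) = 283*(-150) = -42450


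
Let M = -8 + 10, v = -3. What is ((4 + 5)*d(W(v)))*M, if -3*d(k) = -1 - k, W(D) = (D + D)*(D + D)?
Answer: 222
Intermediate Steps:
W(D) = 4*D² (W(D) = (2*D)*(2*D) = 4*D²)
M = 2
d(k) = ⅓ + k/3 (d(k) = -(-1 - k)/3 = ⅓ + k/3)
((4 + 5)*d(W(v)))*M = ((4 + 5)*(⅓ + (4*(-3)²)/3))*2 = (9*(⅓ + (4*9)/3))*2 = (9*(⅓ + (⅓)*36))*2 = (9*(⅓ + 12))*2 = (9*(37/3))*2 = 111*2 = 222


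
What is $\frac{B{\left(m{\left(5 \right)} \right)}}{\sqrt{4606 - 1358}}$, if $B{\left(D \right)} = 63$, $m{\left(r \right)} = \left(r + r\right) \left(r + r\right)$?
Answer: $\frac{9 \sqrt{203}}{116} \approx 1.1054$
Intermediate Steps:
$m{\left(r \right)} = 4 r^{2}$ ($m{\left(r \right)} = 2 r 2 r = 4 r^{2}$)
$\frac{B{\left(m{\left(5 \right)} \right)}}{\sqrt{4606 - 1358}} = \frac{63}{\sqrt{4606 - 1358}} = \frac{63}{\sqrt{3248}} = \frac{63}{4 \sqrt{203}} = 63 \frac{\sqrt{203}}{812} = \frac{9 \sqrt{203}}{116}$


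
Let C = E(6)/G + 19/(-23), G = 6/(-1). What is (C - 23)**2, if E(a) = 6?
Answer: 326041/529 ≈ 616.33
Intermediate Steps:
G = -6 (G = 6*(-1) = -6)
C = -42/23 (C = 6/(-6) + 19/(-23) = 6*(-1/6) + 19*(-1/23) = -1 - 19/23 = -42/23 ≈ -1.8261)
(C - 23)**2 = (-42/23 - 23)**2 = (-571/23)**2 = 326041/529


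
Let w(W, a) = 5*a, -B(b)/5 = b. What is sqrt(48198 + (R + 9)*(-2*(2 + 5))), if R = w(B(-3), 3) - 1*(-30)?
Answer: sqrt(47442) ≈ 217.81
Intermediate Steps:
B(b) = -5*b
R = 45 (R = 5*3 - 1*(-30) = 15 + 30 = 45)
sqrt(48198 + (R + 9)*(-2*(2 + 5))) = sqrt(48198 + (45 + 9)*(-2*(2 + 5))) = sqrt(48198 + 54*(-2*7)) = sqrt(48198 + 54*(-14)) = sqrt(48198 - 756) = sqrt(47442)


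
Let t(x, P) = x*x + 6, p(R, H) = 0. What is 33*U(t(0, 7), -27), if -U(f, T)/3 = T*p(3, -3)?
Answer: 0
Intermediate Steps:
t(x, P) = 6 + x² (t(x, P) = x² + 6 = 6 + x²)
U(f, T) = 0 (U(f, T) = -3*T*0 = -3*0 = 0)
33*U(t(0, 7), -27) = 33*0 = 0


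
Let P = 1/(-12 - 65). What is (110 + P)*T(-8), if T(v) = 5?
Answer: 42345/77 ≈ 549.94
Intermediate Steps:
P = -1/77 (P = 1/(-77) = -1/77 ≈ -0.012987)
(110 + P)*T(-8) = (110 - 1/77)*5 = (8469/77)*5 = 42345/77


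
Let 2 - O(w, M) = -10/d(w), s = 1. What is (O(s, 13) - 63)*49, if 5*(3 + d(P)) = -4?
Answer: -59241/19 ≈ -3117.9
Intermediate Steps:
d(P) = -19/5 (d(P) = -3 + (1/5)*(-4) = -3 - 4/5 = -19/5)
O(w, M) = -12/19 (O(w, M) = 2 - (-10)/(-19/5) = 2 - (-10)*(-5)/19 = 2 - 1*50/19 = 2 - 50/19 = -12/19)
(O(s, 13) - 63)*49 = (-12/19 - 63)*49 = -1209/19*49 = -59241/19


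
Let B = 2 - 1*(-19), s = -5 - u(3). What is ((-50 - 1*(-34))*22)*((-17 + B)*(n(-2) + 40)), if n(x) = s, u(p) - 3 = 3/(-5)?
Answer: -229504/5 ≈ -45901.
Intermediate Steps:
u(p) = 12/5 (u(p) = 3 + 3/(-5) = 3 + 3*(-⅕) = 3 - ⅗ = 12/5)
s = -37/5 (s = -5 - 1*12/5 = -5 - 12/5 = -37/5 ≈ -7.4000)
B = 21 (B = 2 + 19 = 21)
n(x) = -37/5
((-50 - 1*(-34))*22)*((-17 + B)*(n(-2) + 40)) = ((-50 - 1*(-34))*22)*((-17 + 21)*(-37/5 + 40)) = ((-50 + 34)*22)*(4*(163/5)) = -16*22*(652/5) = -352*652/5 = -229504/5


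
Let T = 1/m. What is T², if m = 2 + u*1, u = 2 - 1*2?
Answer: ¼ ≈ 0.25000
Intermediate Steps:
u = 0 (u = 2 - 2 = 0)
m = 2 (m = 2 + 0*1 = 2 + 0 = 2)
T = ½ (T = 1/2 = ½ ≈ 0.50000)
T² = (½)² = ¼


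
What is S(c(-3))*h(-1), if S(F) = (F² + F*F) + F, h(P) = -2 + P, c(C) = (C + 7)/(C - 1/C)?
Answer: -9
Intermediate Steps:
c(C) = (7 + C)/(C - 1/C)
S(F) = F + 2*F² (S(F) = (F² + F²) + F = 2*F² + F = F + 2*F²)
S(c(-3))*h(-1) = ((-3*(7 - 3)/(-1 + (-3)²))*(1 + 2*(-3*(7 - 3)/(-1 + (-3)²))))*(-2 - 1) = ((-3*4/(-1 + 9))*(1 + 2*(-3*4/(-1 + 9))))*(-3) = ((-3*4/8)*(1 + 2*(-3*4/8)))*(-3) = ((-3*⅛*4)*(1 + 2*(-3*⅛*4)))*(-3) = -3*(1 + 2*(-3/2))/2*(-3) = -3*(1 - 3)/2*(-3) = -3/2*(-2)*(-3) = 3*(-3) = -9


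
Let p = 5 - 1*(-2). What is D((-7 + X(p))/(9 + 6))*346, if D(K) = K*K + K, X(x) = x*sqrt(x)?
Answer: 99302/225 + 2422*sqrt(7)/225 ≈ 469.82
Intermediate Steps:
p = 7 (p = 5 + 2 = 7)
X(x) = x**(3/2)
D(K) = K + K**2 (D(K) = K**2 + K = K + K**2)
D((-7 + X(p))/(9 + 6))*346 = (((-7 + 7**(3/2))/(9 + 6))*(1 + (-7 + 7**(3/2))/(9 + 6)))*346 = (((-7 + 7*sqrt(7))/15)*(1 + (-7 + 7*sqrt(7))/15))*346 = (((-7 + 7*sqrt(7))*(1/15))*(1 + (-7 + 7*sqrt(7))*(1/15)))*346 = ((-7/15 + 7*sqrt(7)/15)*(1 + (-7/15 + 7*sqrt(7)/15)))*346 = ((-7/15 + 7*sqrt(7)/15)*(8/15 + 7*sqrt(7)/15))*346 = 346*(-7/15 + 7*sqrt(7)/15)*(8/15 + 7*sqrt(7)/15)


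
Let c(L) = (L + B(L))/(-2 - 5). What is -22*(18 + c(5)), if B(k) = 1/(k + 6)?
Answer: -380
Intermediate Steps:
B(k) = 1/(6 + k)
c(L) = -L/7 - 1/(7*(6 + L)) (c(L) = (L + 1/(6 + L))/(-2 - 5) = (L + 1/(6 + L))/(-7) = (L + 1/(6 + L))*(-⅐) = -L/7 - 1/(7*(6 + L)))
-22*(18 + c(5)) = -22*(18 + (-1 - 1*5*(6 + 5))/(7*(6 + 5))) = -22*(18 + (⅐)*(-1 - 1*5*11)/11) = -22*(18 + (⅐)*(1/11)*(-1 - 55)) = -22*(18 + (⅐)*(1/11)*(-56)) = -22*(18 - 8/11) = -22*190/11 = -380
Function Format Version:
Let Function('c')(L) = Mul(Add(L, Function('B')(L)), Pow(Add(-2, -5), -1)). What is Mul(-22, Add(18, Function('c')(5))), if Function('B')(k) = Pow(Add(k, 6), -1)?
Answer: -380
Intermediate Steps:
Function('B')(k) = Pow(Add(6, k), -1)
Function('c')(L) = Add(Mul(Rational(-1, 7), L), Mul(Rational(-1, 7), Pow(Add(6, L), -1))) (Function('c')(L) = Mul(Add(L, Pow(Add(6, L), -1)), Pow(Add(-2, -5), -1)) = Mul(Add(L, Pow(Add(6, L), -1)), Pow(-7, -1)) = Mul(Add(L, Pow(Add(6, L), -1)), Rational(-1, 7)) = Add(Mul(Rational(-1, 7), L), Mul(Rational(-1, 7), Pow(Add(6, L), -1))))
Mul(-22, Add(18, Function('c')(5))) = Mul(-22, Add(18, Mul(Rational(1, 7), Pow(Add(6, 5), -1), Add(-1, Mul(-1, 5, Add(6, 5)))))) = Mul(-22, Add(18, Mul(Rational(1, 7), Pow(11, -1), Add(-1, Mul(-1, 5, 11))))) = Mul(-22, Add(18, Mul(Rational(1, 7), Rational(1, 11), Add(-1, -55)))) = Mul(-22, Add(18, Mul(Rational(1, 7), Rational(1, 11), -56))) = Mul(-22, Add(18, Rational(-8, 11))) = Mul(-22, Rational(190, 11)) = -380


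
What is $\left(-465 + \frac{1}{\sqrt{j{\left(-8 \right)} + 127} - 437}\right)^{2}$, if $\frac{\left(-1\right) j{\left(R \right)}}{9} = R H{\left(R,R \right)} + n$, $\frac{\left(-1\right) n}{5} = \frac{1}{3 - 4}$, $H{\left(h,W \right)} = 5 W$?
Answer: $\frac{2 \left(94490790 \sqrt{2798} + 20343840443 i\right)}{874 \sqrt{2798} + 188171 i} \approx 2.1623 \cdot 10^{5} + 0.25389 i$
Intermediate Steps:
$n = 5$ ($n = - \frac{5}{3 - 4} = - \frac{5}{-1} = \left(-5\right) \left(-1\right) = 5$)
$j{\left(R \right)} = -45 - 45 R^{2}$ ($j{\left(R \right)} = - 9 \left(R 5 R + 5\right) = - 9 \left(5 R^{2} + 5\right) = - 9 \left(5 + 5 R^{2}\right) = -45 - 45 R^{2}$)
$\left(-465 + \frac{1}{\sqrt{j{\left(-8 \right)} + 127} - 437}\right)^{2} = \left(-465 + \frac{1}{\sqrt{\left(-45 - 45 \left(-8\right)^{2}\right) + 127} - 437}\right)^{2} = \left(-465 + \frac{1}{\sqrt{\left(-45 - 2880\right) + 127} - 437}\right)^{2} = \left(-465 + \frac{1}{\sqrt{-2925 + 127} - 437}\right)^{2} = \left(-465 + \frac{1}{\sqrt{-2798} - 437}\right)^{2} = \left(-465 + \frac{1}{i \sqrt{2798} - 437}\right)^{2} = \left(-465 + \frac{1}{-437 + i \sqrt{2798}}\right)^{2}$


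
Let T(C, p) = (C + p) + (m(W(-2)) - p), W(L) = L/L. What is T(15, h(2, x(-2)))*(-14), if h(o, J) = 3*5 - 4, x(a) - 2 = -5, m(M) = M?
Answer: -224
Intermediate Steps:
W(L) = 1
x(a) = -3 (x(a) = 2 - 5 = -3)
h(o, J) = 11 (h(o, J) = 15 - 4 = 11)
T(C, p) = 1 + C (T(C, p) = (C + p) + (1 - p) = 1 + C)
T(15, h(2, x(-2)))*(-14) = (1 + 15)*(-14) = 16*(-14) = -224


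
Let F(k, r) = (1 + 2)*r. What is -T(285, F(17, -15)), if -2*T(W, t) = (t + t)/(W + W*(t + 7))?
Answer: 3/703 ≈ 0.0042674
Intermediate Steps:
F(k, r) = 3*r
T(W, t) = -t/(W + W*(7 + t)) (T(W, t) = -(t + t)/(2*(W + W*(t + 7))) = -2*t/(2*(W + W*(7 + t))) = -t/(W + W*(7 + t)))
-T(285, F(17, -15)) = -(-1)*3*(-15)/(285*(8 + 3*(-15))) = -(-1)*(-45)/(285*(8 - 45)) = -(-1)*(-45)/(285*(-37)) = -(-1)*(-45)*(-1)/(285*37) = -1*(-3/703) = 3/703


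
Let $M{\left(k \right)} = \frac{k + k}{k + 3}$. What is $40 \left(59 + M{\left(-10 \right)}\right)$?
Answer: $\frac{17320}{7} \approx 2474.3$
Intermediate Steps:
$M{\left(k \right)} = \frac{2 k}{3 + k}$
$40 \left(59 + M{\left(-10 \right)}\right) = 40 \left(59 + 2 \left(-10\right) \frac{1}{3 - 10}\right) = 40 \left(59 + 2 \left(-10\right) \frac{1}{-7}\right) = 40 \left(59 + 2 \left(-10\right) \left(- \frac{1}{7}\right)\right) = 40 \left(59 + \frac{20}{7}\right) = 40 \cdot \frac{433}{7} = \frac{17320}{7}$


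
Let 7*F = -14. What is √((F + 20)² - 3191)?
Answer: I*√2867 ≈ 53.544*I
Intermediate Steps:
F = -2 (F = (⅐)*(-14) = -2)
√((F + 20)² - 3191) = √((-2 + 20)² - 3191) = √(18² - 3191) = √(324 - 3191) = √(-2867) = I*√2867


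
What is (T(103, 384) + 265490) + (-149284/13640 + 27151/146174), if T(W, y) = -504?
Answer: 33019448494574/124613335 ≈ 2.6498e+5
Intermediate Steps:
(T(103, 384) + 265490) + (-149284/13640 + 27151/146174) = (-504 + 265490) + (-149284/13640 + 27151/146174) = 264986 + (-149284*1/13640 + 27151*(1/146174)) = 264986 + (-37321/3410 + 27151/146174) = 264986 - 1340693736/124613335 = 33019448494574/124613335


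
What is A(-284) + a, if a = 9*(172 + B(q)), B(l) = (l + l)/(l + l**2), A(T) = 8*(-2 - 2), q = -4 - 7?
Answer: 7571/5 ≈ 1514.2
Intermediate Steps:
q = -11
A(T) = -32 (A(T) = 8*(-4) = -32)
B(l) = 2*l/(l + l**2) (B(l) = (2*l)/(l + l**2) = 2*l/(l + l**2))
a = 7731/5 (a = 9*(172 + 2/(1 - 11)) = 9*(172 + 2/(-10)) = 9*(172 + 2*(-1/10)) = 9*(172 - 1/5) = 9*(859/5) = 7731/5 ≈ 1546.2)
A(-284) + a = -32 + 7731/5 = 7571/5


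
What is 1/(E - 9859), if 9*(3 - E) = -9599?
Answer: -9/79105 ≈ -0.00011377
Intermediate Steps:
E = 9626/9 (E = 3 - ⅑*(-9599) = 3 + 9599/9 = 9626/9 ≈ 1069.6)
1/(E - 9859) = 1/(9626/9 - 9859) = 1/(-79105/9) = -9/79105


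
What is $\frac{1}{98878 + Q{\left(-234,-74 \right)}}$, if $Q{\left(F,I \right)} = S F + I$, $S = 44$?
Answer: $\frac{1}{88508} \approx 1.1298 \cdot 10^{-5}$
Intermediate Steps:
$Q{\left(F,I \right)} = I + 44 F$ ($Q{\left(F,I \right)} = 44 F + I = I + 44 F$)
$\frac{1}{98878 + Q{\left(-234,-74 \right)}} = \frac{1}{98878 + \left(-74 + 44 \left(-234\right)\right)} = \frac{1}{98878 - 10370} = \frac{1}{88508}$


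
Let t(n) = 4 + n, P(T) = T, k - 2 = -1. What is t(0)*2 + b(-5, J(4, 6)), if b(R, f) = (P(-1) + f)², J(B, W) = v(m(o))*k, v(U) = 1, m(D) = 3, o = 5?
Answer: 8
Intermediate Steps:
k = 1 (k = 2 - 1 = 1)
J(B, W) = 1 (J(B, W) = 1*1 = 1)
b(R, f) = (-1 + f)²
t(0)*2 + b(-5, J(4, 6)) = (4 + 0)*2 + (-1 + 1)² = 4*2 + 0² = 8 + 0 = 8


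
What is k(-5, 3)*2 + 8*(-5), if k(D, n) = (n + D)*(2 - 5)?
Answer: -28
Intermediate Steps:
k(D, n) = -3*D - 3*n (k(D, n) = (D + n)*(-3) = -3*D - 3*n)
k(-5, 3)*2 + 8*(-5) = (-3*(-5) - 3*3)*2 + 8*(-5) = (15 - 9)*2 - 40 = 6*2 - 40 = 12 - 40 = -28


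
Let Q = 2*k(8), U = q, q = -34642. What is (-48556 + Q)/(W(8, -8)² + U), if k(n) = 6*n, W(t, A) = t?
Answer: 24230/17289 ≈ 1.4015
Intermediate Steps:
U = -34642
Q = 96 (Q = 2*(6*8) = 2*48 = 96)
(-48556 + Q)/(W(8, -8)² + U) = (-48556 + 96)/(8² - 34642) = -48460/(64 - 34642) = -48460/(-34578) = -48460*(-1/34578) = 24230/17289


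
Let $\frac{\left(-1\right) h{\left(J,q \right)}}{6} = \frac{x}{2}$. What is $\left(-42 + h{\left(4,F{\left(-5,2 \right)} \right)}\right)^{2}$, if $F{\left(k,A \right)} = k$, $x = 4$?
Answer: $2916$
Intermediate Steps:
$h{\left(J,q \right)} = -12$ ($h{\left(J,q \right)} = - 6 \cdot \frac{4}{2} = - 6 \cdot 4 \cdot \frac{1}{2} = \left(-6\right) 2 = -12$)
$\left(-42 + h{\left(4,F{\left(-5,2 \right)} \right)}\right)^{2} = \left(-42 - 12\right)^{2} = \left(-54\right)^{2} = 2916$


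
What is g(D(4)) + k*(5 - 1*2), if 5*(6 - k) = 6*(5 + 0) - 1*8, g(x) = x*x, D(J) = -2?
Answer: 44/5 ≈ 8.8000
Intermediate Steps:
g(x) = x**2
k = 8/5 (k = 6 - (6*(5 + 0) - 1*8)/5 = 6 - (6*5 - 8)/5 = 6 - (30 - 8)/5 = 6 - 1/5*22 = 6 - 22/5 = 8/5 ≈ 1.6000)
g(D(4)) + k*(5 - 1*2) = (-2)**2 + 8*(5 - 1*2)/5 = 4 + 8*(5 - 2)/5 = 4 + (8/5)*3 = 4 + 24/5 = 44/5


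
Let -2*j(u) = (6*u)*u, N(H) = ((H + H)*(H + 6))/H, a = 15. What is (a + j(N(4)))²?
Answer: 1404225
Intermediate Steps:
N(H) = 12 + 2*H (N(H) = ((2*H)*(6 + H))/H = (2*H*(6 + H))/H = 12 + 2*H)
j(u) = -3*u² (j(u) = -6*u*u/2 = -3*u²)
(a + j(N(4)))² = (15 - 3*(12 + 2*4)²)² = (15 - 3*(12 + 8)²)² = (15 - 3*20²)² = (15 - 3*400)² = (15 - 1200)² = (-1185)² = 1404225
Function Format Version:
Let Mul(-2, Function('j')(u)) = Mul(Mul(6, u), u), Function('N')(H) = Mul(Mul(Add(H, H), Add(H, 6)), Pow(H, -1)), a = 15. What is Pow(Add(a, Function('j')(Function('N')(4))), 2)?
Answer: 1404225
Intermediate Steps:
Function('N')(H) = Add(12, Mul(2, H)) (Function('N')(H) = Mul(Mul(Mul(2, H), Add(6, H)), Pow(H, -1)) = Mul(Mul(2, H, Add(6, H)), Pow(H, -1)) = Add(12, Mul(2, H)))
Function('j')(u) = Mul(-3, Pow(u, 2)) (Function('j')(u) = Mul(Rational(-1, 2), Mul(Mul(6, u), u)) = Mul(Rational(-1, 2), Mul(6, Pow(u, 2))) = Mul(-3, Pow(u, 2)))
Pow(Add(a, Function('j')(Function('N')(4))), 2) = Pow(Add(15, Mul(-3, Pow(Add(12, Mul(2, 4)), 2))), 2) = Pow(Add(15, Mul(-3, Pow(Add(12, 8), 2))), 2) = Pow(Add(15, Mul(-3, Pow(20, 2))), 2) = Pow(Add(15, Mul(-3, 400)), 2) = Pow(Add(15, -1200), 2) = Pow(-1185, 2) = 1404225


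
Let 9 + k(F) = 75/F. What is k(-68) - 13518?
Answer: -919911/68 ≈ -13528.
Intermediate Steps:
k(F) = -9 + 75/F
k(-68) - 13518 = (-9 + 75/(-68)) - 13518 = (-9 + 75*(-1/68)) - 13518 = (-9 - 75/68) - 13518 = -687/68 - 13518 = -919911/68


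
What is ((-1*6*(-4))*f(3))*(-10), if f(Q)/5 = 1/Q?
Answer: -400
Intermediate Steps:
f(Q) = 5/Q (f(Q) = 5*(1/Q) = 5/Q)
((-1*6*(-4))*f(3))*(-10) = ((-1*6*(-4))*(5/3))*(-10) = ((-6*(-4))*(5*(⅓)))*(-10) = (24*(5/3))*(-10) = 40*(-10) = -400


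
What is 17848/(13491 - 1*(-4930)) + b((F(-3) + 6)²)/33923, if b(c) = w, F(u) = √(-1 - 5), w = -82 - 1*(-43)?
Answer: 604739285/624895583 ≈ 0.96774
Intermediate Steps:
w = -39 (w = -82 + 43 = -39)
F(u) = I*√6 (F(u) = √(-6) = I*√6)
b(c) = -39
17848/(13491 - 1*(-4930)) + b((F(-3) + 6)²)/33923 = 17848/(13491 - 1*(-4930)) - 39/33923 = 17848/(13491 + 4930) - 39*1/33923 = 17848/18421 - 39/33923 = 604739285/624895583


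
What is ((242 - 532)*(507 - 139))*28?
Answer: -2988160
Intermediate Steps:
((242 - 532)*(507 - 139))*28 = -290*368*28 = -106720*28 = -2988160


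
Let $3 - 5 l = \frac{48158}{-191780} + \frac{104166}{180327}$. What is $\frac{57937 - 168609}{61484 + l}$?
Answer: $- \frac{3189485148253600}{1771938794342261} \approx -1.8$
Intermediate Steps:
$l = \frac{15409428061}{28819260050}$ ($l = \frac{3}{5} - \frac{\frac{48158}{-191780} + \frac{104166}{180327}}{5} = \frac{3}{5} - \frac{48158 \left(- \frac{1}{191780}\right) + 104166 \cdot \frac{1}{180327}}{5} = \frac{3}{5} - \frac{- \frac{24079}{95890} + \frac{34722}{60109}}{5} = \frac{3}{5} - \frac{1882127969}{28819260050} = \frac{15409428061}{28819260050} \approx 0.53469$)
$\frac{57937 - 168609}{61484 + l} = \frac{57937 - 168609}{61484 + \frac{15409428061}{28819260050}} = - \frac{110672}{\frac{1771938794342261}{28819260050}} = \left(-110672\right) \frac{28819260050}{1771938794342261} = - \frac{3189485148253600}{1771938794342261}$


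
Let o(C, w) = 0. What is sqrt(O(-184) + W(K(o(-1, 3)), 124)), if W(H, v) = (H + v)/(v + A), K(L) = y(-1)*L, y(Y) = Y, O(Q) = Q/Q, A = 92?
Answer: sqrt(510)/18 ≈ 1.2546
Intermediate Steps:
O(Q) = 1
K(L) = -L
W(H, v) = (H + v)/(92 + v) (W(H, v) = (H + v)/(v + 92) = (H + v)/(92 + v))
sqrt(O(-184) + W(K(o(-1, 3)), 124)) = sqrt(1 + (-1*0 + 124)/(92 + 124)) = sqrt(1 + (0 + 124)/216) = sqrt(1 + (1/216)*124) = sqrt(1 + 31/54) = sqrt(85/54) = sqrt(510)/18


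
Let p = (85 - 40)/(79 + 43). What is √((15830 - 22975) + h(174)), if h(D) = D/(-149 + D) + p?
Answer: I*√2655927434/610 ≈ 84.485*I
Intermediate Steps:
p = 45/122 ≈ 0.36885
h(D) = 45/122 + D/(-149 + D) (h(D) = D/(-149 + D) + 45/122 = 45/122 + D/(-149 + D))
√((15830 - 22975) + h(174)) = √((15830 - 22975) + (-6705 + 167*174)/(122*(-149 + 174))) = √(-7145 + (1/122)*(-6705 + 29058)/25) = √(-7145 + (1/122)*(1/25)*22353) = √(-7145 + 22353/3050) = √(-21769897/3050) = I*√2655927434/610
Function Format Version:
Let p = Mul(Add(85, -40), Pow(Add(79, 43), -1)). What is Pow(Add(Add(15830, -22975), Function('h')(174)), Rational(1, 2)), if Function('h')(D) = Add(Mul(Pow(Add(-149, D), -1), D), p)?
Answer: Mul(Rational(1, 610), I, Pow(2655927434, Rational(1, 2))) ≈ Mul(84.485, I)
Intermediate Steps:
p = Rational(45, 122) (p = Mul(45, Pow(122, -1)) = Mul(45, Rational(1, 122)) = Rational(45, 122) ≈ 0.36885)
Function('h')(D) = Add(Rational(45, 122), Mul(D, Pow(Add(-149, D), -1))) (Function('h')(D) = Add(Mul(Pow(Add(-149, D), -1), D), Rational(45, 122)) = Add(Mul(D, Pow(Add(-149, D), -1)), Rational(45, 122)) = Add(Rational(45, 122), Mul(D, Pow(Add(-149, D), -1))))
Pow(Add(Add(15830, -22975), Function('h')(174)), Rational(1, 2)) = Pow(Add(Add(15830, -22975), Mul(Rational(1, 122), Pow(Add(-149, 174), -1), Add(-6705, Mul(167, 174)))), Rational(1, 2)) = Pow(Add(-7145, Mul(Rational(1, 122), Pow(25, -1), Add(-6705, 29058))), Rational(1, 2)) = Pow(Add(-7145, Mul(Rational(1, 122), Rational(1, 25), 22353)), Rational(1, 2)) = Pow(Add(-7145, Rational(22353, 3050)), Rational(1, 2)) = Pow(Rational(-21769897, 3050), Rational(1, 2)) = Mul(Rational(1, 610), I, Pow(2655927434, Rational(1, 2)))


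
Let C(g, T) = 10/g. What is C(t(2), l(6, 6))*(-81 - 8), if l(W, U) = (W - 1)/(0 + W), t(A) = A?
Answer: -445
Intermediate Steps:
l(W, U) = (-1 + W)/W
C(t(2), l(6, 6))*(-81 - 8) = (10/2)*(-81 - 8) = (10*(1/2))*(-89) = 5*(-89) = -445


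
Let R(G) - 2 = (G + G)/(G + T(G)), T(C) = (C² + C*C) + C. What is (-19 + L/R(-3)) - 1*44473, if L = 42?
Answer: -44464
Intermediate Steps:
T(C) = C + 2*C² (T(C) = (C² + C²) + C = 2*C² + C = C + 2*C²)
R(G) = 2 + 2*G/(G + G*(1 + 2*G)) (R(G) = 2 + (G + G)/(G + G*(1 + 2*G)) = 2 + (2*G)/(G + G*(1 + 2*G)) = 2 + 2*G/(G + G*(1 + 2*G)))
(-19 + L/R(-3)) - 1*44473 = (-19 + 42/(((3 + 2*(-3))/(1 - 3)))) - 1*44473 = (-19 + 42/(((3 - 6)/(-2)))) - 44473 = (-19 + 42/((-½*(-3)))) - 44473 = (-19 + 42/(3/2)) - 44473 = (-19 + 42*(⅔)) - 44473 = (-19 + 28) - 44473 = 9 - 44473 = -44464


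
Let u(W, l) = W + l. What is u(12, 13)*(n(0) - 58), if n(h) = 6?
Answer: -1300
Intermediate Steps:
u(12, 13)*(n(0) - 58) = (12 + 13)*(6 - 58) = 25*(-52) = -1300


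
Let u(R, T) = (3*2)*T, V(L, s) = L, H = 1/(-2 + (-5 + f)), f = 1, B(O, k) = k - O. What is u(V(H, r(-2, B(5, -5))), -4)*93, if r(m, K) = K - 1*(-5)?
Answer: -2232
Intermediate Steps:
H = -⅙ (H = 1/(-2 + (-5 + 1)) = 1/(-2 - 4) = 1/(-6) = -⅙ ≈ -0.16667)
r(m, K) = 5 + K (r(m, K) = K + 5 = 5 + K)
u(R, T) = 6*T
u(V(H, r(-2, B(5, -5))), -4)*93 = (6*(-4))*93 = -24*93 = -2232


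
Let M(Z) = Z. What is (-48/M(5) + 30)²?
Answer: 10404/25 ≈ 416.16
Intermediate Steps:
(-48/M(5) + 30)² = (-48/5 + 30)² = (102/5)² = 10404/25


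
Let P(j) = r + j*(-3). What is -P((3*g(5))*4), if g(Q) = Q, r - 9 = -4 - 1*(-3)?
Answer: 172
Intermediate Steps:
r = 8 (r = 9 + (-4 - 1*(-3)) = 9 + (-4 + 3) = 9 - 1 = 8)
P(j) = 8 - 3*j (P(j) = 8 + j*(-3) = 8 - 3*j)
-P((3*g(5))*4) = -(8 - 3*3*5*4) = -(8 - 45*4) = -(8 - 3*60) = -(8 - 180) = -1*(-172) = 172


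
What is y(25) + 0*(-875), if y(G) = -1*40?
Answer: -40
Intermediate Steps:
y(G) = -40
y(25) + 0*(-875) = -40 + 0*(-875) = -40 + 0 = -40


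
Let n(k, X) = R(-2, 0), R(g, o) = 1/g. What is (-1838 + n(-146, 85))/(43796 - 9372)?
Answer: -3677/68848 ≈ -0.053407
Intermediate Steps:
n(k, X) = -½ (n(k, X) = 1/(-2) = -½)
(-1838 + n(-146, 85))/(43796 - 9372) = (-1838 - ½)/(43796 - 9372) = -3677/2/34424 = -3677/2*1/34424 = -3677/68848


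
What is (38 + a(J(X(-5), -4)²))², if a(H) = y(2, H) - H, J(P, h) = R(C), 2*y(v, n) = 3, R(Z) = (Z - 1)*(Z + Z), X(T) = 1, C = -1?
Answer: 2209/4 ≈ 552.25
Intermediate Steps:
R(Z) = 2*Z*(-1 + Z) (R(Z) = (-1 + Z)*(2*Z) = 2*Z*(-1 + Z))
y(v, n) = 3/2 (y(v, n) = (½)*3 = 3/2)
J(P, h) = 4 (J(P, h) = 2*(-1)*(-1 - 1) = 2*(-1)*(-2) = 4)
a(H) = 3/2 - H
(38 + a(J(X(-5), -4)²))² = (38 + (3/2 - 1*4²))² = (38 + (3/2 - 1*16))² = (38 + (3/2 - 16))² = (38 - 29/2)² = (47/2)² = 2209/4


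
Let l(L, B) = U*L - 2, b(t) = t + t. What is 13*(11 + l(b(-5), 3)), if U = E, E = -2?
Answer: 377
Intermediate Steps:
U = -2
b(t) = 2*t
l(L, B) = -2 - 2*L (l(L, B) = -2*L - 2 = -2 - 2*L)
13*(11 + l(b(-5), 3)) = 13*(11 + (-2 - 4*(-5))) = 13*(11 + (-2 - 2*(-10))) = 13*(11 + (-2 + 20)) = 13*(11 + 18) = 13*29 = 377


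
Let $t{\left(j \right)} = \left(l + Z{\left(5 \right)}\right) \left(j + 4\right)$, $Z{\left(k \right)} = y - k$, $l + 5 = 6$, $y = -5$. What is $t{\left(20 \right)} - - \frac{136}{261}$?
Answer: $- \frac{56240}{261} \approx -215.48$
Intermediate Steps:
$l = 1$ ($l = -5 + 6 = 1$)
$Z{\left(k \right)} = -5 - k$
$t{\left(j \right)} = -36 - 9 j$ ($t{\left(j \right)} = \left(1 - 10\right) \left(j + 4\right) = \left(1 - 10\right) \left(4 + j\right) = - 9 \left(4 + j\right) = -36 - 9 j$)
$t{\left(20 \right)} - - \frac{136}{261} = \left(-36 - 180\right) - - \frac{136}{261} = \left(-36 - 180\right) - \left(-136\right) \frac{1}{261} = -216 - - \frac{136}{261} = -216 + \frac{136}{261} = - \frac{56240}{261}$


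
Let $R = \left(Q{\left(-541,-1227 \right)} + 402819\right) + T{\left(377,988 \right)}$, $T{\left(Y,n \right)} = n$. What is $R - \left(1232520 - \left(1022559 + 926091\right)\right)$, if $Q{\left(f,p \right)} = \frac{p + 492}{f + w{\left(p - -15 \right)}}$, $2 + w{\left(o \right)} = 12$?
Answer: $\frac{198229094}{177} \approx 1.1199 \cdot 10^{6}$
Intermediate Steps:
$w{\left(o \right)} = 10$ ($w{\left(o \right)} = -2 + 12 = 10$)
$Q{\left(f,p \right)} = \frac{492 + p}{10 + f}$ ($Q{\left(f,p \right)} = \frac{p + 492}{f + 10} = \frac{492 + p}{10 + f}$)
$R = \frac{71474084}{177}$ ($R = \left(\frac{492 - 1227}{10 - 541} + 402819\right) + 988 = \left(\frac{1}{-531} \left(-735\right) + 402819\right) + 988 = \left(\left(- \frac{1}{531}\right) \left(-735\right) + 402819\right) + 988 = \left(\frac{245}{177} + 402819\right) + 988 = \frac{71299208}{177} + 988 = \frac{71474084}{177} \approx 4.0381 \cdot 10^{5}$)
$R - \left(1232520 - \left(1022559 + 926091\right)\right) = \frac{71474084}{177} - \left(1232520 - \left(1022559 + 926091\right)\right) = \frac{71474084}{177} - \left(1232520 - 1948650\right) = \frac{71474084}{177} - -716130 = \frac{71474084}{177} + 716130 = \frac{198229094}{177}$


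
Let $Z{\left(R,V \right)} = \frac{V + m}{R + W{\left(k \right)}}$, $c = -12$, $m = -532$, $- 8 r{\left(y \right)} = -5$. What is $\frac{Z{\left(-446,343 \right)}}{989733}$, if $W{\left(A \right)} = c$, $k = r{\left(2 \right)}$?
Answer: $\frac{63}{151099238} \approx 4.1694 \cdot 10^{-7}$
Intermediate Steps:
$r{\left(y \right)} = \frac{5}{8}$ ($r{\left(y \right)} = \left(- \frac{1}{8}\right) \left(-5\right) = \frac{5}{8}$)
$k = \frac{5}{8} \approx 0.625$
$W{\left(A \right)} = -12$
$Z{\left(R,V \right)} = \frac{-532 + V}{-12 + R}$ ($Z{\left(R,V \right)} = \frac{V - 532}{R - 12} = \frac{-532 + V}{-12 + R}$)
$\frac{Z{\left(-446,343 \right)}}{989733} = \frac{\frac{1}{-12 - 446} \left(-532 + 343\right)}{989733} = \frac{1}{-458} \left(-189\right) \frac{1}{989733} = \left(- \frac{1}{458}\right) \left(-189\right) \frac{1}{989733} = \frac{189}{458} \cdot \frac{1}{989733} = \frac{63}{151099238}$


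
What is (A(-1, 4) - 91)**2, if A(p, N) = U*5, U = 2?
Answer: 6561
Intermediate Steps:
A(p, N) = 10 (A(p, N) = 2*5 = 10)
(A(-1, 4) - 91)**2 = (10 - 91)**2 = (-81)**2 = 6561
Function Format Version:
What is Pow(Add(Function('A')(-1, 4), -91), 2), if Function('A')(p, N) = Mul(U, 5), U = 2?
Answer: 6561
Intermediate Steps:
Function('A')(p, N) = 10 (Function('A')(p, N) = Mul(2, 5) = 10)
Pow(Add(Function('A')(-1, 4), -91), 2) = Pow(Add(10, -91), 2) = Pow(-81, 2) = 6561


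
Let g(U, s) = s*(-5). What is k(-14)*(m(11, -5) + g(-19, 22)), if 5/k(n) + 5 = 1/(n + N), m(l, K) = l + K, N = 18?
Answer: 2080/19 ≈ 109.47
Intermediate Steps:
m(l, K) = K + l
k(n) = 5/(-5 + 1/(18 + n)) (k(n) = 5/(-5 + 1/(n + 18)) = 5/(-5 + 1/(18 + n)))
g(U, s) = -5*s
k(-14)*(m(11, -5) + g(-19, 22)) = (5*(-18 - 1*(-14))/(89 + 5*(-14)))*((-5 + 11) - 5*22) = (5*(-18 + 14)/(89 - 70))*(6 - 110) = (5*(-4)/19)*(-104) = (5*(1/19)*(-4))*(-104) = -20/19*(-104) = 2080/19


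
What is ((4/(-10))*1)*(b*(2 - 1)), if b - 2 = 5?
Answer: -14/5 ≈ -2.8000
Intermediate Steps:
b = 7 (b = 2 + 5 = 7)
((4/(-10))*1)*(b*(2 - 1)) = ((4/(-10))*1)*(7*(2 - 1)) = ((4*(-⅒))*1)*(7*1) = -⅖*1*7 = -⅖*7 = -14/5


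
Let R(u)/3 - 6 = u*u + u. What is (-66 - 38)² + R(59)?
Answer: 21454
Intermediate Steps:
R(u) = 18 + 3*u + 3*u² (R(u) = 18 + 3*(u*u + u) = 18 + 3*(u² + u) = 18 + 3*(u + u²) = 18 + (3*u + 3*u²) = 18 + 3*u + 3*u²)
(-66 - 38)² + R(59) = (-66 - 38)² + (18 + 3*59 + 3*59²) = (-104)² + (18 + 177 + 3*3481) = 10816 + (18 + 177 + 10443) = 10816 + 10638 = 21454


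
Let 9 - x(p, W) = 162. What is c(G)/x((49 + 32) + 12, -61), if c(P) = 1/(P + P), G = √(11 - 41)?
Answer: I*√30/9180 ≈ 0.00059665*I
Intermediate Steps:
G = I*√30 (G = √(-30) = I*√30 ≈ 5.4772*I)
x(p, W) = -153 (x(p, W) = 9 - 1*162 = 9 - 162 = -153)
c(P) = 1/(2*P)
c(G)/x((49 + 32) + 12, -61) = (1/(2*((I*√30))))/(-153) = ((-I*√30/30)/2)*(-1/153) = -I*√30/60*(-1/153) = I*√30/9180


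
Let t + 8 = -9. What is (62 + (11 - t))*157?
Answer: 14130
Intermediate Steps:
t = -17 (t = -8 - 9 = -17)
(62 + (11 - t))*157 = (62 + (11 - 1*(-17)))*157 = (62 + (11 + 17))*157 = (62 + 28)*157 = 90*157 = 14130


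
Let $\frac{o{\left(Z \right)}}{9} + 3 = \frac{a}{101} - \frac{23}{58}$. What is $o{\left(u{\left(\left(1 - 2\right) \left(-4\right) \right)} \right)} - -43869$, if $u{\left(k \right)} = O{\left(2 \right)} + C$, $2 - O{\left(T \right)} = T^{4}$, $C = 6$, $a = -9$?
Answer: $\frac{256800831}{5858} \approx 43838.0$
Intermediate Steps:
$O{\left(T \right)} = 2 - T^{4}$
$u{\left(k \right)} = -8$ ($u{\left(k \right)} = \left(2 - 2^{4}\right) + 6 = \left(2 - 16\right) + 6 = -14 + 6 = -8$)
$o{\left(Z \right)} = - \frac{183771}{5858}$ ($o{\left(Z \right)} = -27 + 9 \left(- \frac{9}{101} - \frac{23}{58}\right) = -27 + 9 \left(- \frac{2845}{5858}\right) = -27 - \frac{25605}{5858} = - \frac{183771}{5858}$)
$o{\left(u{\left(\left(1 - 2\right) \left(-4\right) \right)} \right)} - -43869 = - \frac{183771}{5858} - -43869 = - \frac{183771}{5858} + 43869 = \frac{256800831}{5858}$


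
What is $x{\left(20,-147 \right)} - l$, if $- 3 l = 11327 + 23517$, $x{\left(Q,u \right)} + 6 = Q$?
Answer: $\frac{34886}{3} \approx 11629.0$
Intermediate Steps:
$x{\left(Q,u \right)} = -6 + Q$
$l = - \frac{34844}{3}$ ($l = - \frac{11327 + 23517}{3} = \left(- \frac{1}{3}\right) 34844 = - \frac{34844}{3} \approx -11615.0$)
$x{\left(20,-147 \right)} - l = \left(-6 + 20\right) - - \frac{34844}{3} = 14 + \frac{34844}{3} = \frac{34886}{3}$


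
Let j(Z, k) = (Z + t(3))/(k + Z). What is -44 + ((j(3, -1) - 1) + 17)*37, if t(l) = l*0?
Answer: 1207/2 ≈ 603.50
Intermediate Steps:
t(l) = 0
j(Z, k) = Z/(Z + k) (j(Z, k) = (Z + 0)/(k + Z) = Z/(Z + k))
-44 + ((j(3, -1) - 1) + 17)*37 = -44 + ((3/(3 - 1) - 1) + 17)*37 = -44 + ((3/2 - 1) + 17)*37 = -44 + (½ + 17)*37 = -44 + (35/2)*37 = -44 + 1295/2 = 1207/2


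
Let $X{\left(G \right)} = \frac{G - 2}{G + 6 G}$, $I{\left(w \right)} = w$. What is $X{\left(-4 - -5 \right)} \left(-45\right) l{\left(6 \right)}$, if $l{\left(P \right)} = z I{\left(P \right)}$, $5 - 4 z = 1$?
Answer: $\frac{270}{7} \approx 38.571$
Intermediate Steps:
$z = 1$ ($z = \frac{5}{4} - \frac{1}{4} = 1$)
$X{\left(G \right)} = \frac{-2 + G}{7 G}$
$l{\left(P \right)} = P$ ($l{\left(P \right)} = 1 P = P$)
$X{\left(-4 - -5 \right)} \left(-45\right) l{\left(6 \right)} = \frac{-2 - -1}{7 \left(-4 - -5\right)} \left(-45\right) 6 = \frac{-2 + \left(-4 + 5\right)}{7 \left(-4 + 5\right)} \left(-45\right) 6 = \frac{-2 + 1}{7 \cdot 1} \left(-45\right) 6 = \frac{1}{7} \cdot 1 \left(-1\right) \left(-45\right) 6 = \left(- \frac{1}{7}\right) \left(-45\right) 6 = \frac{45}{7} \cdot 6 = \frac{270}{7}$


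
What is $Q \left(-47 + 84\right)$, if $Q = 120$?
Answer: $4440$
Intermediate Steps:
$Q \left(-47 + 84\right) = 120 \left(-47 + 84\right) = 120 \cdot 37 = 4440$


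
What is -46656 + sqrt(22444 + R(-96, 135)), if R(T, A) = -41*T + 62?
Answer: -46656 + 3*sqrt(2938) ≈ -46493.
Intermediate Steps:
R(T, A) = 62 - 41*T
-46656 + sqrt(22444 + R(-96, 135)) = -46656 + sqrt(22444 + (62 - 41*(-96))) = -46656 + sqrt(22444 + (62 + 3936)) = -46656 + sqrt(22444 + 3998) = -46656 + sqrt(26442) = -46656 + 3*sqrt(2938)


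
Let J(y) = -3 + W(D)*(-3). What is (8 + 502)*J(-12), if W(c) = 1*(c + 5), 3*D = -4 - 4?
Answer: -5100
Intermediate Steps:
D = -8/3 (D = (-4 - 4)/3 = (1/3)*(-8) = -8/3 ≈ -2.6667)
W(c) = 5 + c (W(c) = 1*(5 + c) = 5 + c)
J(y) = -10 (J(y) = -3 + (5 - 8/3)*(-3) = -3 + (7/3)*(-3) = -3 - 7 = -10)
(8 + 502)*J(-12) = (8 + 502)*(-10) = 510*(-10) = -5100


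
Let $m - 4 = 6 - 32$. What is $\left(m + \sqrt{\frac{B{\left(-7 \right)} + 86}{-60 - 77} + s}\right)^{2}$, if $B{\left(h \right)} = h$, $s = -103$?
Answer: $\frac{\left(3014 - i \sqrt{1944030}\right)^{2}}{18769} \approx 380.42 - 447.8 i$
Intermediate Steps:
$m = -22$ ($m = 4 + \left(6 - 32\right) = 4 - 26 = -22$)
$\left(m + \sqrt{\frac{B{\left(-7 \right)} + 86}{-60 - 77} + s}\right)^{2} = \left(-22 + \sqrt{\frac{-7 + 86}{-60 - 77} - 103}\right)^{2} = \left(-22 + \sqrt{\frac{79}{-137} - 103}\right)^{2} = \left(-22 + \sqrt{79 \left(- \frac{1}{137}\right) - 103}\right)^{2} = \left(-22 + \sqrt{- \frac{79}{137} - 103}\right)^{2} = \left(-22 + \sqrt{- \frac{14190}{137}}\right)^{2} = \left(-22 + \frac{i \sqrt{1944030}}{137}\right)^{2}$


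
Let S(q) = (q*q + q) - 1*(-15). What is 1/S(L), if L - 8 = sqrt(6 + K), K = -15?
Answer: 26/2895 - 17*I/2895 ≈ 0.008981 - 0.0058722*I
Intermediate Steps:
L = 8 + 3*I (L = 8 + sqrt(6 - 15) = 8 + sqrt(-9) = 8 + 3*I ≈ 8.0 + 3.0*I)
S(q) = 15 + q + q**2 (S(q) = (q**2 + q) + 15 = (q + q**2) + 15 = 15 + q + q**2)
1/S(L) = 1/(15 + (8 + 3*I) + (8 + 3*I)**2) = 1/(23 + (8 + 3*I)**2 + 3*I)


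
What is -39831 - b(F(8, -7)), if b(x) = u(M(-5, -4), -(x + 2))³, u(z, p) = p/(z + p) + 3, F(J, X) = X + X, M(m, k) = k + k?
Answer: -40047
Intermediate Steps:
M(m, k) = 2*k
F(J, X) = 2*X
u(z, p) = 3 + p/(p + z) (u(z, p) = p/(p + z) + 3 = 3 + p/(p + z))
b(x) = (-32 - 4*x)³/(-10 - x)³ (b(x) = ((3*(2*(-4)) + 4*(-(x + 2)))/(-(x + 2) + 2*(-4)))³ = ((3*(-8) + 4*(-(2 + x)))/(-(2 + x) - 8))³ = ((-24 + 4*(-2 - x))/((-2 - x) - 8))³ = ((-24 + (-8 - 4*x))/(-10 - x))³ = ((-32 - 4*x)/(-10 - x))³ = (-32 - 4*x)³/(-10 - x)³)
-39831 - b(F(8, -7)) = -39831 - 64*(8 + 2*(-7))³/(10 + 2*(-7))³ = -39831 - 64*(8 - 14)³/(10 - 14)³ = -39831 - 64*(-6)³/(-4)³ = -39831 - 64*(-216)*(-1)/64 = -39831 - 1*216 = -39831 - 216 = -40047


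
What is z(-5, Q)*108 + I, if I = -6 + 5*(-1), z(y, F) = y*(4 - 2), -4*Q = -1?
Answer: -1091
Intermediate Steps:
Q = ¼ (Q = -¼*(-1) = ¼ ≈ 0.25000)
z(y, F) = 2*y (z(y, F) = y*2 = 2*y)
I = -11 (I = -6 - 5 = -11)
z(-5, Q)*108 + I = (2*(-5))*108 - 11 = -10*108 - 11 = -1080 - 11 = -1091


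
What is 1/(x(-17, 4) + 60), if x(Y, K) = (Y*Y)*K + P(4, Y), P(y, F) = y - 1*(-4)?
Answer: 1/1224 ≈ 0.00081699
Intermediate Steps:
P(y, F) = 4 + y (P(y, F) = y + 4 = 4 + y)
x(Y, K) = 8 + K*Y² (x(Y, K) = (Y*Y)*K + (4 + 4) = Y²*K + 8 = K*Y² + 8 = 8 + K*Y²)
1/(x(-17, 4) + 60) = 1/((8 + 4*(-17)²) + 60) = 1/((8 + 4*289) + 60) = 1/((8 + 1156) + 60) = 1/(1164 + 60) = 1/1224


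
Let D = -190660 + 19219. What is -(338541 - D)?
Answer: -509982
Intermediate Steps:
D = -171441
-(338541 - D) = -(338541 - 1*(-171441)) = -(338541 + 171441) = -1*509982 = -509982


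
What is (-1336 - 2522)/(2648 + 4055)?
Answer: -3858/6703 ≈ -0.57556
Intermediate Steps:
(-1336 - 2522)/(2648 + 4055) = -3858/6703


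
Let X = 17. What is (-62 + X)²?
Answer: 2025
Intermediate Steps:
(-62 + X)² = (-62 + 17)² = (-45)² = 2025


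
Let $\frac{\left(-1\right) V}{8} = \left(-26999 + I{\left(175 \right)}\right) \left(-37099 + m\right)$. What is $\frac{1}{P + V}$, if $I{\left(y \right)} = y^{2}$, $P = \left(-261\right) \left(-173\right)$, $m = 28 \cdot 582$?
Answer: $\frac{1}{603498577} \approx 1.657 \cdot 10^{-9}$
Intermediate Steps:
$m = 16296$
$P = 45153$
$V = 603453424$ ($V = - 8 \left(-26999 + 175^{2}\right) \left(-37099 + 16296\right) = - 8 \left(-26999 + 30625\right) \left(-20803\right) = - 8 \cdot 3626 \left(-20803\right) = \left(-8\right) \left(-75431678\right) = 603453424$)
$\frac{1}{P + V} = \frac{1}{45153 + 603453424} = \frac{1}{603498577}$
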